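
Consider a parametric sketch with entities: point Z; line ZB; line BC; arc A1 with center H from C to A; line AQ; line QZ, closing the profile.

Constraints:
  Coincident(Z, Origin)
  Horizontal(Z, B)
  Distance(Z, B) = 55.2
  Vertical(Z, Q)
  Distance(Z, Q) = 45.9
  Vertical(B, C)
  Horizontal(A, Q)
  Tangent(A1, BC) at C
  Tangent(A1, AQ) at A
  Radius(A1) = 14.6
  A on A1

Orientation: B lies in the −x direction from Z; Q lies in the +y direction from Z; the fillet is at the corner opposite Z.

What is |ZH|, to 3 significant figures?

51.3

Z is at the origin; ZB is horizontal with |ZB| = 55.2 and B on the −x side, so B = (-55.2, 0.00). Z and Q share the same x with |ZQ| = 45.9 and Q on the +y side, so Q = (0.00, 45.9). The virtual corner opposite Z is at (-55.2, 45.9). Since A1 is tangent to BC there, HC ⟂ BC and the tangent condition forces HA to be normal to AQ, with radius 14.6, so the center H sits 14.6 in from both sides at H = (-40.6, 31.3). Then |ZH| = |H − Z| = 51.3.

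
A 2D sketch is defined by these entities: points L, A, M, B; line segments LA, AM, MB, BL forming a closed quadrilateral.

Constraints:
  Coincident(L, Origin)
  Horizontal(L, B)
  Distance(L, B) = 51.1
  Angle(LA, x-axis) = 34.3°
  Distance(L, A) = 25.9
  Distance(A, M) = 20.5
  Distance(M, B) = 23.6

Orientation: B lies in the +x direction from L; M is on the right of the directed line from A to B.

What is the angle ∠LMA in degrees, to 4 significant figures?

61.46°

Checks: |AM| = 20.50 ✓; |MB| = 23.60 ✓.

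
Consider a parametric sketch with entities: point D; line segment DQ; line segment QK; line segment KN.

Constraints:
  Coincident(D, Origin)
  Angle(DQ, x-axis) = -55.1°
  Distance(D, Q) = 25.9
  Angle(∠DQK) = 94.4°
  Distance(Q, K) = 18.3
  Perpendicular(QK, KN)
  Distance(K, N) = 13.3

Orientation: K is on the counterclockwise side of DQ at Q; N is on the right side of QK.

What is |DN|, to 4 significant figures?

44.07

D is at the origin; DQ runs at -55.1° with length 25.9, so Q = 25.9·(cos -55.1°, sin -55.1°) = (14.82, -21.24). ∠DQK = 94.4°, so QK runs at -55.1° + (180° − 94.4°) = 30.50° from the x-axis; with |QK| = 18.3, K = Q + 18.3·(cos 30.50°, sin 30.50°) = (30.59, -11.95). QK is perpendicular to KN; with |KN| = 13.3 on the right of QK, N = K + 13.3·(0.5075, -0.8616) = (37.34, -23.41). Then |DN| = |N − D| = 44.07.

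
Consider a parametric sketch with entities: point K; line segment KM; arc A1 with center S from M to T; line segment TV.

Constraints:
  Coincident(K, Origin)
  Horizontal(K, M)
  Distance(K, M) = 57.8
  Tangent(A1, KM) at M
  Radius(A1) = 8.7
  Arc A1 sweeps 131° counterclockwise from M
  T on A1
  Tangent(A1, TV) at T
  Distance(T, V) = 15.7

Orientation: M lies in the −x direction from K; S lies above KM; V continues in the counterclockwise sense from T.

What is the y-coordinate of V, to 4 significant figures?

26.26

K is at the origin; KM is horizontal with |KM| = 57.8 and M on the −x side, so M = (-57.80, 0.000). A1 meets KM tangentially, so SM is at right angles to KM, so S = M + (0, 8.7) = (-57.80, 8.700). On A1, M sits at bearing -90° from S; a 131° counterclockwise sweep puts T at bearing 41°, so T = S + 8.7·(cos 41°, sin 41°) = (-51.23, 14.41). Since A1 is tangent to TV there, ST ⟂ TV, so TV runs along (−sin 41°, cos 41°); with |TV| = 15.7, V = (-61.53, 26.26). So V.y = 26.26.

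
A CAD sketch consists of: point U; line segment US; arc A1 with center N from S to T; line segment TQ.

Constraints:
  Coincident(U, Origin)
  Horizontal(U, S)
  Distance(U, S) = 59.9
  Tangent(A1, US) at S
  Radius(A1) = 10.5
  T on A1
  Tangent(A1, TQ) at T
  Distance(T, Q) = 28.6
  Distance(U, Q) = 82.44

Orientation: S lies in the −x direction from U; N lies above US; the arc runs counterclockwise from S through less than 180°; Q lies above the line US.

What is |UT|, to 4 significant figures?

55.63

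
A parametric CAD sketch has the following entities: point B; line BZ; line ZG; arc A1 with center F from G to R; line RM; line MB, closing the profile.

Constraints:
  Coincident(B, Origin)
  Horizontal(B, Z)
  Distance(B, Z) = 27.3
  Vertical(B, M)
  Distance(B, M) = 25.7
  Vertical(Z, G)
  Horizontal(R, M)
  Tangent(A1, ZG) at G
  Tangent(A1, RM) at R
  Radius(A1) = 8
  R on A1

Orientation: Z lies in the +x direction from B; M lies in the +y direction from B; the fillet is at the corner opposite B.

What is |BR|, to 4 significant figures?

32.14

The virtual corner opposite B is at (27.30, 25.70). A1 meets ZG tangentially, so FG is at right angles to ZG and A1 meets RM tangentially, so FR is at right angles to RM, with radius 8.0, so the center F sits 8.0 in from both sides at F = (19.30, 17.70). That places the tangent points at G = (27.30, 17.70) on ZG and R = (19.30, 25.70) on RM. Then |BR| = |R − B| = 32.14.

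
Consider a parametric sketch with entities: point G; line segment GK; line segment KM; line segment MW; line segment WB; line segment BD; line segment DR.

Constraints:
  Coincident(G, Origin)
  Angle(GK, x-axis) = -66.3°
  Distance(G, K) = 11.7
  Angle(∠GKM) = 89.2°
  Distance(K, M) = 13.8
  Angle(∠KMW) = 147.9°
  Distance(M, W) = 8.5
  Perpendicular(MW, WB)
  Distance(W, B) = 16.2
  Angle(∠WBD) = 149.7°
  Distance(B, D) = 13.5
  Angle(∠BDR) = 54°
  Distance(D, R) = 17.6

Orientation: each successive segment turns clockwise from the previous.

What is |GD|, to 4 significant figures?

12.80

The perpendicularity gives WB at right angles to MW, so WB runs at 80.80°; with |WB| = 16.2, B = (-13.81, 1.267). ∠WBD = 149.7° gives BD at 50.50° from the x-axis; with |BD| = 13.5, D = (-5.223, 11.68). Then |GD| = |D − G| = 12.80.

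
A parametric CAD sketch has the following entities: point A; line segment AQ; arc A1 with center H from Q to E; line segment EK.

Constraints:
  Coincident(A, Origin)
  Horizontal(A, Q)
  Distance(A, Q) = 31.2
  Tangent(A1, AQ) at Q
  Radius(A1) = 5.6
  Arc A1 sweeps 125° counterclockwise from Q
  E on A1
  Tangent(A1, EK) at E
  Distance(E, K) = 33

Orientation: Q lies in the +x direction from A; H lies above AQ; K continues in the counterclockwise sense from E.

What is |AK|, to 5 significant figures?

39.611

On A1, Q sits at bearing -90° from H; a 125° counterclockwise sweep puts E at bearing 35°, so E = H + 5.6·(cos 35°, sin 35°) = (35.787, 8.8120). A1 meets EK tangentially, so HE is at right angles to EK, so EK runs along (−sin 35°, cos 35°); with |EK| = 33.0, K = (16.859, 35.844). Then |AK| = |K − A| = 39.611.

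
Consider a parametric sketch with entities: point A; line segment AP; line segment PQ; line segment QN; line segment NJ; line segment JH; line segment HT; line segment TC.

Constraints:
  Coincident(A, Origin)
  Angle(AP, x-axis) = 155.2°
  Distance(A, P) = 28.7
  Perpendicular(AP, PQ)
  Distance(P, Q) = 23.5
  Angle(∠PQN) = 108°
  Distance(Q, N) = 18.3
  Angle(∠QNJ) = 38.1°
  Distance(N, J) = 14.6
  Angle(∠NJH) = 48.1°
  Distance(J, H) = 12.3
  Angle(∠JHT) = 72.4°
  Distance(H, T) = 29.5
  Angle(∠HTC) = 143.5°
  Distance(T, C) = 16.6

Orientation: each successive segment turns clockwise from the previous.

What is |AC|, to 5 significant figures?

25.759

∠JHT = 72.4° gives HT at -28.200° from the x-axis; with |HT| = 29.5, T = (17.761, 21.769). ∠HTC = 143.5° gives TC at -64.700° from the x-axis; with |TC| = 16.6, C = (24.855, 6.7614). Then |AC| = |C − A| = 25.759.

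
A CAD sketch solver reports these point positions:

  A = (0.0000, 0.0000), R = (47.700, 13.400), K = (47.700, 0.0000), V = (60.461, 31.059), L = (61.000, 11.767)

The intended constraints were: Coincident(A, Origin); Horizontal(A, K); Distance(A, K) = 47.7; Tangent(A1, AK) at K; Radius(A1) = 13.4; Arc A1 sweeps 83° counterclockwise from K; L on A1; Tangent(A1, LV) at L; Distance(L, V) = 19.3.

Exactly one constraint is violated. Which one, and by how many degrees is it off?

Tangent(A1, LV) at L — off by 8.60°.

A = (0.00, 0.00) ✓; A.y = 0.00, K.y = 0.00 ✓; |AK| = 47.70 ✓; ∠(RK, KA) = 90.00° ✓; |RK| = 13.40 ✓; bearing(R→L) − bearing(R→K) = 83.00° ✓; |RL| = 13.40 ✓; ∠(RL, LV) = 81.40° ✗; |LV| = 19.30 ✓.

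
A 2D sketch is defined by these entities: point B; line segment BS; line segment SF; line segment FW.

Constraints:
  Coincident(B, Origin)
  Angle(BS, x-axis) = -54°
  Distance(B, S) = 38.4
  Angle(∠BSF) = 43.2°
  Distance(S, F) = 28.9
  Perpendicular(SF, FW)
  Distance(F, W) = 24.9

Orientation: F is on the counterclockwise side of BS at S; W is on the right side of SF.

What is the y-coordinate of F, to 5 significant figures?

-2.3941

B is at the origin; BS runs at -54.0° with length 38.4, so S = 38.4·(cos -54.0°, sin -54.0°) = (22.571, -31.066). ∠BSF = 43.2°, so SF runs at -54.0° + (180° − 43.2°) = 82.800° from the x-axis; with |SF| = 28.9, F = S + 28.9·(cos 82.800°, sin 82.800°) = (26.193, -2.3941). So F.y = -2.3941.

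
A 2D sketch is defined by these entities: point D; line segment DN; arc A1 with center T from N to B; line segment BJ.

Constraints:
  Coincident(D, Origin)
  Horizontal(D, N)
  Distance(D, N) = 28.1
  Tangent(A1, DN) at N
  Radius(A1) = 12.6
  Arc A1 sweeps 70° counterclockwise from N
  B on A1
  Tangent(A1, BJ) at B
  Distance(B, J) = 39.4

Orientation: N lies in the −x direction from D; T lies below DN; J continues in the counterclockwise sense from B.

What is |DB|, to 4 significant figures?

40.79

A1 meets DN tangentially, so TN is at right angles to DN, so T = N + (0, -12.6) = (-28.10, -12.60). On A1, N sits at bearing 90° from T; a 70° counterclockwise sweep puts B at bearing 160°, so B = T + 12.6·(cos 160°, sin 160°) = (-39.94, -8.291). Then |DB| = |B − D| = 40.79.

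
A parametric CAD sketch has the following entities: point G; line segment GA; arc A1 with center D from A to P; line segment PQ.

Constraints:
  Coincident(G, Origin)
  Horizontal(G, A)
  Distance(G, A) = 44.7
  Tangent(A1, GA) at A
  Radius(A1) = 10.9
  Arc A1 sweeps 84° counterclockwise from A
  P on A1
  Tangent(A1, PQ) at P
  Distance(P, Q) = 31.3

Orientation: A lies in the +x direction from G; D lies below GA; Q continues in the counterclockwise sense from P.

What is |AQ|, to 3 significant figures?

43.3

On A1, A sits at bearing 90° from D; an 84° counterclockwise sweep puts P at bearing 174°, so P = D + 10.9·(cos 174°, sin 174°) = (33.9, -9.76). Since A1 is tangent to PQ there, DP ⟂ PQ, so PQ runs along (−sin 174°, cos 174°); with |PQ| = 31.3, Q = (30.6, -40.9). Then |AQ| = |Q − A| = 43.3.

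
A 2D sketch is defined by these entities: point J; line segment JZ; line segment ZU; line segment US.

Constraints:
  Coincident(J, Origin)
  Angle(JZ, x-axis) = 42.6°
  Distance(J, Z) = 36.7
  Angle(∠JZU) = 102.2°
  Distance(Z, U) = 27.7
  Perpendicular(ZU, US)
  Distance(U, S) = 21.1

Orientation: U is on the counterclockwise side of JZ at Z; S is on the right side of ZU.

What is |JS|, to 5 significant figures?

67.103

J is at the origin; JZ runs at 42.6° with length 36.7, so Z = 36.7·(cos 42.6°, sin 42.6°) = (27.015, 24.841). ∠JZU = 102.2°, so ZU runs at 42.6° + (180° − 102.2°) = 120.40° from the x-axis; with |ZU| = 27.7, U = Z + 27.7·(cos 120.40°, sin 120.40°) = (12.998, 48.733). ZU is perpendicular to US; with |US| = 21.1 on the right of ZU, S = U + 21.1·(0.86251, 0.50603) = (31.197, 59.410). Then |JS| = |S − J| = 67.103.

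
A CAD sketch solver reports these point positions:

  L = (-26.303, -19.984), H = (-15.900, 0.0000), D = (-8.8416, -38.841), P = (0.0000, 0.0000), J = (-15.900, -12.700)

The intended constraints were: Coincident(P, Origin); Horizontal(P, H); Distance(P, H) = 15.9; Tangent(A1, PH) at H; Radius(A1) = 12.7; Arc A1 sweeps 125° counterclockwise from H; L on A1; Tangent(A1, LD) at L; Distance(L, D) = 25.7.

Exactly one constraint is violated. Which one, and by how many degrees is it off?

Tangent(A1, LD) at L — off by 7.80°.

P = (0.00, 0.00) ✓; P.y = 0.00, H.y = 0.00 ✓; |PH| = 15.90 ✓; ∠(JH, HP) = 90.00° ✓; |JH| = 12.70 ✓; bearing(J→L) − bearing(J→H) = 125.0° ✓; |JL| = 12.70 ✓; ∠(JL, LD) = 82.20° ✗; |LD| = 25.70 ✓.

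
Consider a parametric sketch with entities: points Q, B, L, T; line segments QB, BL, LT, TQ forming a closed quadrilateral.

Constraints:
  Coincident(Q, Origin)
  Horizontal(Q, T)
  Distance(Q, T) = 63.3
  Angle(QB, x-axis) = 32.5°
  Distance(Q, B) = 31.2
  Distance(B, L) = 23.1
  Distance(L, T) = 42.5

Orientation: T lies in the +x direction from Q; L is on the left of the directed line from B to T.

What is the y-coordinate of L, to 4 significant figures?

35.46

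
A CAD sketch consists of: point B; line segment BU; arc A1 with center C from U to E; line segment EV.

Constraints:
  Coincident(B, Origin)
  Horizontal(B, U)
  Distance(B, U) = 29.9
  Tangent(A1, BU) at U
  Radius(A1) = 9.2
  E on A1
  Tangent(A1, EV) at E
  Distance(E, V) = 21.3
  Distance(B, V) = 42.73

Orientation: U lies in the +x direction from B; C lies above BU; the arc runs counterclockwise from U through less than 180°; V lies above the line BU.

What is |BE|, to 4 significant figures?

40.35

B is at the origin; BU is horizontal with |BU| = 29.9 and U on the +x side, so U = (29.90, 0.000). Since A1 is tangent to BU there, CU ⟂ BU, so C = U + (0, 9.2) = (29.90, 9.200). Since CE ⟂ EV (tangency), |CV| = √(9.2² + 21.3²) = 23.20 regardless of where E sits on A1. So V lies on both circle(B, 42.73) and circle(C, 23.20); the above-BU intersection is V = (27.95, 32.32). E is the foot of the tangent from V: E = (38.01, 13.54).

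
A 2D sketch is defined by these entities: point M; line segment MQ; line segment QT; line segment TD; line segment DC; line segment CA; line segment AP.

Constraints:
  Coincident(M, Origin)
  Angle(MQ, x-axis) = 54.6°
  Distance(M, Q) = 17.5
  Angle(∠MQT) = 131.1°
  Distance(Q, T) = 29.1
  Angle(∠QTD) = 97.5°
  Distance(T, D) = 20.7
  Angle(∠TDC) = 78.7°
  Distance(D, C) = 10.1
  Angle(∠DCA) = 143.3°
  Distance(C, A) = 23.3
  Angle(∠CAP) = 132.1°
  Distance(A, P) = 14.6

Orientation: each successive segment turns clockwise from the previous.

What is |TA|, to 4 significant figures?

25.53

M is at the origin; MQ runs at 54.6° with length 17.5, so Q = (10.14, 14.26). ∠MQT = 131.1° gives QT at 5.700° from the x-axis; with |QT| = 29.1, T = (39.09, 17.15). ∠QTD = 97.5° gives TD at -76.80° from the x-axis; with |TD| = 20.7, D = (43.82, -2.998). ∠TDC = 78.7° gives DC at -178.1° from the x-axis; with |DC| = 10.1, C = (33.73, -3.333). ∠DCA = 143.3° gives CA at 145.2° from the x-axis; with |CA| = 23.3, A = (14.59, 9.965). Then |TA| = |A − T| = 25.53.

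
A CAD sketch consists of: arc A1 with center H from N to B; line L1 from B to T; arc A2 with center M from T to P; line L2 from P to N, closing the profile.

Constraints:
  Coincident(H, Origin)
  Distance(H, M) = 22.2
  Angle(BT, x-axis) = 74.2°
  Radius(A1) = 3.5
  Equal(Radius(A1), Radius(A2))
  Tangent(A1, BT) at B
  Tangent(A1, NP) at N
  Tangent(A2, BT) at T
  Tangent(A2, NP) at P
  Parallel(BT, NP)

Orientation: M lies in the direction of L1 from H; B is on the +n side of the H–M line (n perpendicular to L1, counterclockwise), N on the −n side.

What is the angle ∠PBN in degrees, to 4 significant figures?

72.50°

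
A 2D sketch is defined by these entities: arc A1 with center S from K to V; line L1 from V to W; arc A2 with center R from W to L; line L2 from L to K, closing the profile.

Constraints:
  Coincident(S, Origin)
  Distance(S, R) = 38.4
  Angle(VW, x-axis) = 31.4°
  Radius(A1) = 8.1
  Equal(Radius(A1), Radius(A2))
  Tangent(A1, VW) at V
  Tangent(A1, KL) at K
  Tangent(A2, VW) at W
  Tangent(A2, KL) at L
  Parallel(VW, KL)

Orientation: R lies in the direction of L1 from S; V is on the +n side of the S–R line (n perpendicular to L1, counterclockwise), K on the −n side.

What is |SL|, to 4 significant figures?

39.24

The slot axis is L1's direction at 31.4°, so u = (cos 31.4°, sin 31.4°) = (0.8536, 0.5210) and n = (−sin 31.4°, cos 31.4°) = (-0.5210, 0.8536). S is at the origin and R lies 38.4 along u from S, so R = 38.4·u = (32.78, 20.01). Tangency of A1 to both parallel lines with radius 8.1 puts V and K at S ± 8.1·n: V = (-4.220, 6.914), K = (4.220, -6.914). Equal radii place W and L the same way about R: W = R + 8.1·n = (28.56, 26.92), L = R − 8.1·n = (37.00, 13.09). Then |SL| = |L − S| = 39.24.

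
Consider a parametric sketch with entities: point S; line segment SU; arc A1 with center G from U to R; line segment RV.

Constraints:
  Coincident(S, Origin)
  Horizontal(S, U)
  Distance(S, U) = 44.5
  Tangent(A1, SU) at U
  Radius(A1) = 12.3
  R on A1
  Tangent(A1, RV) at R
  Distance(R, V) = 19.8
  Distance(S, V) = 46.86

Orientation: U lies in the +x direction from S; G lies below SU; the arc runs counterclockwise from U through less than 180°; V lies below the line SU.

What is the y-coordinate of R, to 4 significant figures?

-13.06

Checks: |GU| = 12.30 ✓; |GR| = 12.30 ✓; ∠(GR, RV) = 90.00° ✓; |RV| = 19.80 ✓; |SV| = 46.86 ✓.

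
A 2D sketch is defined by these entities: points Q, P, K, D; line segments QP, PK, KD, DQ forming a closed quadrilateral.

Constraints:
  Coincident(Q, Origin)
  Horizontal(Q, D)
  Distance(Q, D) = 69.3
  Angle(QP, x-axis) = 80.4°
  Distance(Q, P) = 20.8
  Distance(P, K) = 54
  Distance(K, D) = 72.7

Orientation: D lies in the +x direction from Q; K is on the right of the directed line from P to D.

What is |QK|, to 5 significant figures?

33.813

Q is at the origin; Q and D share the same y with |QD| = 69.3 and D in +x, so D = (69.3, 0). QP runs at 80.4° with |QP| = 20.8, so P = (3.4688, 20.509). K is determined by |PK| = 54.0 and |KD| = 72.7 together: it lies at the intersection of circle(P, 54.0) and circle(D, 72.7). With |PD| = 68.952, the foot of the radical line on PD is 17.295 from P and the perpendicular offset is √(54.0² − 17.295²) = 51.155. Taking the right-of-PD solution: K = (4.7658, -33.476).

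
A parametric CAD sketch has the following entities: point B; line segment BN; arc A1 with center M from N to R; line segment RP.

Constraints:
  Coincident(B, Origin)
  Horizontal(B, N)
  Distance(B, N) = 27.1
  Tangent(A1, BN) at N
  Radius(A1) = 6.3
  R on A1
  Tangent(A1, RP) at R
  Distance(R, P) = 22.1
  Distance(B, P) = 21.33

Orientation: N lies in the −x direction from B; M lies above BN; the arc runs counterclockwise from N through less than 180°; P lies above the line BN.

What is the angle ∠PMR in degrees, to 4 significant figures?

74.09°

B is at the origin; B and N share the same y with |BN| = 27.1 and N on the −x side, so N = (-27.10, 0.000). Tangency of A1 to BN means the radius MN is perpendicular to BN, so M = N + (0, 6.3) = (-27.10, 6.300). Since MR ⟂ RP (tangency), |MP| = √(6.3² + 22.1²) = 22.98 regardless of where R sits on A1. So P lies on both circle(B, 21.33) and circle(M, 22.98); the above-BN intersection is P = (-8.372, 19.62). R is the foot of the tangent from P: R = (-22.18, 2.364).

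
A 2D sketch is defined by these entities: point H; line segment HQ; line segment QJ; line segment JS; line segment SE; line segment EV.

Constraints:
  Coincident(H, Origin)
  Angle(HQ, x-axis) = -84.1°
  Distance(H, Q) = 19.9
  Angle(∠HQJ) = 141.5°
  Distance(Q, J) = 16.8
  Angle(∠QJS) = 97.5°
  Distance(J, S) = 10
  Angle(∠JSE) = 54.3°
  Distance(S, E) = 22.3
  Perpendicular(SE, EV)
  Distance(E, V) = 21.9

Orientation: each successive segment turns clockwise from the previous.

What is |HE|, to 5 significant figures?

19.132

H is at the origin; HQ runs at -84.1° with length 19.9, so Q = (2.0456, -19.795). ∠HQJ = 141.5° gives QJ at -122.60° from the x-axis; with |QJ| = 16.8, J = (-7.0058, -33.948). ∠QJS = 97.5° gives JS at 154.90° from the x-axis; with |JS| = 10.0, S = (-16.061, -29.706). ∠JSE = 54.3° gives SE at 29.200° from the x-axis; with |SE| = 22.3, E = (3.4047, -18.827). Then |HE| = |E − H| = 19.132.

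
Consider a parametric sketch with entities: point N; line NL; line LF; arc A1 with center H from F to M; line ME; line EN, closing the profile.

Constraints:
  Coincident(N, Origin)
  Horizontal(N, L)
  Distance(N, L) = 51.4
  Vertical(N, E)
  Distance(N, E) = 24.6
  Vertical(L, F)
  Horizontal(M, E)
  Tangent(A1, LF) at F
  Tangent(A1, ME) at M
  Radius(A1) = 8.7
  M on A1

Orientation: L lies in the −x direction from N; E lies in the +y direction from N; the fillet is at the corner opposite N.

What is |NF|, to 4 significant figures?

53.80

The virtual corner opposite N is at (-51.40, 24.60). A1 meets LF tangentially, so HF is at right angles to LF and the tangent condition forces HM to be normal to ME, with radius 8.7, so the center H sits 8.7 in from both sides at H = (-42.70, 15.90). That places the tangent points at F = (-51.40, 15.90) on LF and M = (-42.70, 24.60) on ME. Then |NF| = |F − N| = 53.80.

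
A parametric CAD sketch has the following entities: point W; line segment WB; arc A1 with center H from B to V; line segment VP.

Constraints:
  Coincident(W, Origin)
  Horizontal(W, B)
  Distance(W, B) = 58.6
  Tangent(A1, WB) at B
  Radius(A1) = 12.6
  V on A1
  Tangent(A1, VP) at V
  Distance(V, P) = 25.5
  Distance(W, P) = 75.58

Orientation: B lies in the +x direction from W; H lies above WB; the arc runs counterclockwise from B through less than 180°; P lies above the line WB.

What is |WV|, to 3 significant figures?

72.5

W is at the origin; W and B share the same y with |WB| = 58.6 and B on the +x side, so B = (58.6, 0.00). Tangency of A1 to WB means the radius HB is perpendicular to WB, so H = B + (0, 12.6) = (58.6, 12.6). Since HV ⟂ VP (tangency), |HP| = √(12.6² + 25.5²) = 28.4 regardless of where V sits on A1. So P lies on both circle(W, 75.58) and circle(H, 28.4); the above-WB intersection is P = (63.8, 40.6). V is the foot of the tangent from P: V = (70.7, 16.0).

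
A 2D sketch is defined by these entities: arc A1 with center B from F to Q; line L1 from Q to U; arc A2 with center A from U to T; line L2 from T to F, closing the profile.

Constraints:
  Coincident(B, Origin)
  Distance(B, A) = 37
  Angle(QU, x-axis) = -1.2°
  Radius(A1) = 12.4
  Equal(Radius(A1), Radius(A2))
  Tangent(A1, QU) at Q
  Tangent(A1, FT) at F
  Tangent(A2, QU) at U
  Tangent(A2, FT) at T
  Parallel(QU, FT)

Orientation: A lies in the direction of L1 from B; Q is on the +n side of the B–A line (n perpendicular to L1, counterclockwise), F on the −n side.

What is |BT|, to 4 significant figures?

39.02

The slot axis is L1's direction at -1.2°, so u = (cos -1.2°, sin -1.2°) = (0.9998, -0.02094) and n = (−sin -1.2°, cos -1.2°) = (0.02094, 0.9998). B is at the origin and A lies 37.0 along u from B, so A = 37.0·u = (36.99, -0.7749). Tangency of A1 to both parallel lines with radius 12.4 puts Q and F at B ± 12.4·n: Q = (0.2597, 12.40), F = (-0.2597, -12.40). Equal radii place U and T the same way about A: U = A + 12.4·n = (37.25, 11.62), T = A − 12.4·n = (36.73, -13.17). Then |BT| = |T − B| = 39.02.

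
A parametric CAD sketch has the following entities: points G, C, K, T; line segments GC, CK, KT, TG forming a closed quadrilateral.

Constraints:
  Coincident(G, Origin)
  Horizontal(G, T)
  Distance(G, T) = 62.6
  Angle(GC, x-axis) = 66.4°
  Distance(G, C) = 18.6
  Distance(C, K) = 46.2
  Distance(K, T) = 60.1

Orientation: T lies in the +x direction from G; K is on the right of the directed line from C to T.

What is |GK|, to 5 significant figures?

30.758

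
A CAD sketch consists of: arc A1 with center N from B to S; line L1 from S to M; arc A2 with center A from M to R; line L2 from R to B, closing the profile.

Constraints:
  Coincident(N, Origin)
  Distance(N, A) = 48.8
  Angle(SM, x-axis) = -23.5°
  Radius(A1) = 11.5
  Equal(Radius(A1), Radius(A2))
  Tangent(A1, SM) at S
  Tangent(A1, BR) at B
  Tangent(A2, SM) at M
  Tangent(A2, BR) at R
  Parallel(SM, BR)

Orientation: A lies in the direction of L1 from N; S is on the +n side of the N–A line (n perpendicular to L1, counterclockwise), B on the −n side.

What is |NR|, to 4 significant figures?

50.14

The slot axis is L1's direction at -23.5°, so u = (cos -23.5°, sin -23.5°) = (0.9171, -0.3987) and n = (−sin -23.5°, cos -23.5°) = (0.3987, 0.9171). N is at the origin and A lies 48.8 along u from N, so A = 48.8·u = (44.75, -19.46). Tangency of A1 to both parallel lines with radius 11.5 puts S and B at N ± 11.5·n: S = (4.586, 10.55), B = (-4.586, -10.55). Equal radii place M and R the same way about A: M = A + 11.5·n = (49.34, -8.913), R = A − 11.5·n = (40.17, -30.01). Then |NR| = |R − N| = 50.14.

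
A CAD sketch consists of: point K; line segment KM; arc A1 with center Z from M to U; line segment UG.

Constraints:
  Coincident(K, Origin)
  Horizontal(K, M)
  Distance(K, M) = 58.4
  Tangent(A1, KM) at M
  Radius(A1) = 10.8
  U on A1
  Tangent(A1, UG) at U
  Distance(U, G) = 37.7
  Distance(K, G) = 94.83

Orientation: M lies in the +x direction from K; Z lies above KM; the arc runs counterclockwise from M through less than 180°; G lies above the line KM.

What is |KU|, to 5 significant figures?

67.858

K is at the origin; K and M share the same y with |KM| = 58.4 and M on the +x side, so M = (58.400, 0.0000). Tangency of A1 to KM means the radius ZM is perpendicular to KM, so Z = M + (0, 10.8) = (58.400, 10.800). Since ZU ⟂ UG (tangency), |ZG| = √(10.8² + 37.7²) = 39.216 regardless of where U sits on A1. So G lies on both circle(K, 94.83) and circle(Z, 39.216); the above-KM intersection is G = (87.080, 37.546). U is the foot of the tangent from G: U = (67.656, 5.2355).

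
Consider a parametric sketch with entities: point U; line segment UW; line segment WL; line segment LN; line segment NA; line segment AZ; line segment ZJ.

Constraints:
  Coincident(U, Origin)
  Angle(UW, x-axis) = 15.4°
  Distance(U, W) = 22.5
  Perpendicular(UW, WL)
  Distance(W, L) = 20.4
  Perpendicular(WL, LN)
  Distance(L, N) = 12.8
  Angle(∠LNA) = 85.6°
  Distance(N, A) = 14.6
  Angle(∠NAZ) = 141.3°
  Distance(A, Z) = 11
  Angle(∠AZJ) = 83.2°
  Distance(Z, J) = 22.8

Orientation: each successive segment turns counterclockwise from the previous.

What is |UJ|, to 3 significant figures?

36.4

U is at the origin; UW runs at 15.4° with length 22.5, so W = (21.7, 5.98). UW ⟂ WL, so WL runs at 105°; with |WL| = 20.4, L = (16.3, 25.6). WL is perpendicular to LN, so LN runs at -165°; with |LN| = 12.8, N = (3.93, 22.2). ∠LNA = 85.6° gives NA at -70.2° from the x-axis; with |NA| = 14.6, A = (8.88, 8.51). ∠NAZ = 141.3° gives AZ at -31.5° from the x-axis; with |AZ| = 11.0, Z = (18.3, 2.76). ∠AZJ = 83.2° gives ZJ at 65.3° from the x-axis; with |ZJ| = 22.8, J = (27.8, 23.5). Then |UJ| = |J − U| = 36.4.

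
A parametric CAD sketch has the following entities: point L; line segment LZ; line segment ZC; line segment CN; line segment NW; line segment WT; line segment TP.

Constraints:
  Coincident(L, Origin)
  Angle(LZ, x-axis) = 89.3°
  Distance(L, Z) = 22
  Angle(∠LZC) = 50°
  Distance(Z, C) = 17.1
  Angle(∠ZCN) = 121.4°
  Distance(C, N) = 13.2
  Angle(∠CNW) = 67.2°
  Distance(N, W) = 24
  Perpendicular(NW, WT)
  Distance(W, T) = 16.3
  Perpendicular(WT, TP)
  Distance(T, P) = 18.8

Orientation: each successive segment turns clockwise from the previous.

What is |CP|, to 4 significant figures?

4.132

L is at the origin; LZ runs at 89.3° with length 22.0, so Z = (0.2688, 22.00). ∠LZC = 50.0° gives ZC at -40.70° from the x-axis; with |ZC| = 17.1, C = (13.23, 10.85). ∠ZCN = 121.4° gives CN at -99.30° from the x-axis; with |CN| = 13.2, N = (11.10, -2.179). ∠CNW = 67.2° gives NW at 147.9° from the x-axis; with |NW| = 24.0, W = (-9.231, 10.57). NW ⟂ WT, so WT runs at 57.90°; with |WT| = 16.3, T = (-0.5694, 24.38). WT ⟂ TP, so TP runs at -32.10°; with |TP| = 18.8, P = (15.36, 14.39). Then |CP| = |P − C| = 4.132.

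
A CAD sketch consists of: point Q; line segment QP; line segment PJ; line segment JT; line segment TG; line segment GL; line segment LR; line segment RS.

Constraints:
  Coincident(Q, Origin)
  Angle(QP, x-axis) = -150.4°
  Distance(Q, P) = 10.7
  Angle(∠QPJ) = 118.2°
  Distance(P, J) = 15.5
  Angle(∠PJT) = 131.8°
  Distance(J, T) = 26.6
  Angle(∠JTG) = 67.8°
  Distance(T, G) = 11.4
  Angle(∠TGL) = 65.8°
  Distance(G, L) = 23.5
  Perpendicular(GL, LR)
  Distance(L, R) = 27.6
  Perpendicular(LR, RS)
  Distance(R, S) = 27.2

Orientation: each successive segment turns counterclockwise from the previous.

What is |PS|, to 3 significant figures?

57.8

Q is at the origin; QP runs at -150.4° with length 10.7, so P = (-9.30, -5.29). ∠QPJ = 118.2° gives PJ at -88.6° from the x-axis; with |PJ| = 15.5, J = (-8.92, -20.8). ∠PJT = 131.8° gives JT at -40.4° from the x-axis; with |JT| = 26.6, T = (11.3, -38.0). ∠JTG = 67.8° gives TG at 71.8° from the x-axis; with |TG| = 11.4, G = (14.9, -27.2). ∠TGL = 65.8° gives GL at -174° from the x-axis; with |GL| = 23.5, L = (-8.48, -29.6). GL ⟂ LR, so LR runs at -84.0°; with |LR| = 27.6, R = (-5.59, -57.1). LR is perpendicular to RS, so RS runs at 6.00°; with |RS| = 27.2, S = (21.5, -54.3). Then |PS| = |S − P| = 57.8.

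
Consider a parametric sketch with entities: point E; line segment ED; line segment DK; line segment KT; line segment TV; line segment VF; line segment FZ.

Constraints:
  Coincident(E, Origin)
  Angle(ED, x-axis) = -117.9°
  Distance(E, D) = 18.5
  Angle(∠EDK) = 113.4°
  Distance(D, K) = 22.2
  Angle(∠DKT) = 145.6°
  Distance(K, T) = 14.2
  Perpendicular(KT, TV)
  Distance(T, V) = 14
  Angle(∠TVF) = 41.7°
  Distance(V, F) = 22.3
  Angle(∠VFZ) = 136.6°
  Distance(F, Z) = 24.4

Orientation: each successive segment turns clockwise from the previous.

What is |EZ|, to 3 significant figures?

59.6

∠TVF = 41.7° gives VF at -87.2° from the x-axis; with |VF| = 22.3, F = (-32.0, -17.1). ∠VFZ = 136.6° gives FZ at -131° from the x-axis; with |FZ| = 24.4, Z = (-47.8, -35.6). Then |EZ| = |Z − E| = 59.6.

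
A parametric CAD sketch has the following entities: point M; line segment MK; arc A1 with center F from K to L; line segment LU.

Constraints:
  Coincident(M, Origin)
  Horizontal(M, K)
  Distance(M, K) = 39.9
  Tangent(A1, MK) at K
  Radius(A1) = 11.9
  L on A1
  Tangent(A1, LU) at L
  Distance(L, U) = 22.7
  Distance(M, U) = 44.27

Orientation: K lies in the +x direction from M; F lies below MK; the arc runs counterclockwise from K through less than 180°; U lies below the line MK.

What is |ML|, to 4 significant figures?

30.38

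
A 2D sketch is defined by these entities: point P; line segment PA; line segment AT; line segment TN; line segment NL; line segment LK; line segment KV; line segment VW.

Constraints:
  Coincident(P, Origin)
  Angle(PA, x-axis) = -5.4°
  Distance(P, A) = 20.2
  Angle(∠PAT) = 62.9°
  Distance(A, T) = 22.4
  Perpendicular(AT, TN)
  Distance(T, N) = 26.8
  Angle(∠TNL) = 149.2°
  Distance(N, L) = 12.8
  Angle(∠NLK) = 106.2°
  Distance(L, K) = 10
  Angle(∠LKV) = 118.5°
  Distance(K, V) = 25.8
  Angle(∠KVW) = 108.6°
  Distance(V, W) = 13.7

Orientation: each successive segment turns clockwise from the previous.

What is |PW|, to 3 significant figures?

15.3

P is at the origin; PA runs at -5.4° with length 20.2, so A = (20.1, -1.90). ∠PAT = 62.9° gives AT at -122° from the x-axis; with |AT| = 22.4, T = (8.07, -20.8). AT ⟂ TN, so TN runs at 148°; with |TN| = 26.8, N = (-14.5, -6.39). ∠TNL = 149.2° gives NL at 117° from the x-axis; with |NL| = 12.8, L = (-20.3, 5.04). ∠NLK = 106.2° gives LK at 42.9° from the x-axis; with |LK| = 10.0, K = (-13.0, 11.8). ∠LKV = 118.5° gives KV at -18.6° from the x-axis; with |KV| = 25.8, V = (11.5, 3.62). ∠KVW = 108.6° gives VW at -90.0° from the x-axis; with |VW| = 13.7, W = (11.5, -10.1). Then |PW| = |W − P| = 15.3.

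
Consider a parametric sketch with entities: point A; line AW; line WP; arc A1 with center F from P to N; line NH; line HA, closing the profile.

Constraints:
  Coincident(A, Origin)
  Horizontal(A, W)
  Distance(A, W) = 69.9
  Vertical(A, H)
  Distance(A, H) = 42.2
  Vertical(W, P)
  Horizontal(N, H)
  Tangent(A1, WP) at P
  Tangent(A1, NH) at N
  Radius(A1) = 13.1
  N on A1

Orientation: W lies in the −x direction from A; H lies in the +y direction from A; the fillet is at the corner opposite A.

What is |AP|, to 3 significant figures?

75.7

The virtual corner opposite A is at (-69.9, 42.2). A1 meets WP tangentially, so FP is at right angles to WP and the tangent condition forces FN to be normal to NH, with radius 13.1, so the center F sits 13.1 in from both sides at F = (-56.8, 29.1). That places the tangent points at P = (-69.9, 29.1) on WP and N = (-56.8, 42.2) on NH. Then |AP| = |P − A| = 75.7.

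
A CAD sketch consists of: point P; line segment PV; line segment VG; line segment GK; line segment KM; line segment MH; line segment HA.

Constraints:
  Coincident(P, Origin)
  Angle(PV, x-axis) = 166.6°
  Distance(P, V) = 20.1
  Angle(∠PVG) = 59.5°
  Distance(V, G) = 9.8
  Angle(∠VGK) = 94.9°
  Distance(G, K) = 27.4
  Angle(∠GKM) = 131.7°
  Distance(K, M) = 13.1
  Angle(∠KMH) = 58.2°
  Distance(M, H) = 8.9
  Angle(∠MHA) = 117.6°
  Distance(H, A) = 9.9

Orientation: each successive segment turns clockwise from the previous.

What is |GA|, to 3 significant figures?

21.6

P is at the origin; PV runs at 166.6° with length 20.1, so V = (-19.6, 4.66). ∠PVG = 59.5° gives VG at 46.1° from the x-axis; with |VG| = 9.8, G = (-12.8, 11.7). ∠VGK = 94.9° gives GK at -39.0° from the x-axis; with |GK| = 27.4, K = (8.54, -5.52). ∠GKM = 131.7° gives KM at -87.3° from the x-axis; with |KM| = 13.1, M = (9.15, -18.6). ∠KMH = 58.2° gives MH at 151° from the x-axis; with |MH| = 8.9, H = (1.38, -14.3). ∠MHA = 117.6° gives HA at 88.5° from the x-axis; with |HA| = 9.9, A = (1.64, -4.38). Then |GA| = |A − G| = 21.6.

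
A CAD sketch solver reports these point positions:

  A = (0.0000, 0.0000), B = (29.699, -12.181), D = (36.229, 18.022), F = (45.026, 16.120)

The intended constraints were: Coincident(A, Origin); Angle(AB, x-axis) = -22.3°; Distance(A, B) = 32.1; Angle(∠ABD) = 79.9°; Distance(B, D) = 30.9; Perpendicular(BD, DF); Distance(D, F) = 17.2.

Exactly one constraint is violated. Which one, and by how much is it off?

Distance(D, F) = 17.2 — off by 8.20.

A = (0.00, 0.00) ✓; AB at -22.30° ✓; |AB| = 32.10 ✓; ∠ABD = 79.90° ✓; |BD| = 30.90 ✓; ∠(BD, DF) = 90.00° ✓; |DF| = 9.000 ✗.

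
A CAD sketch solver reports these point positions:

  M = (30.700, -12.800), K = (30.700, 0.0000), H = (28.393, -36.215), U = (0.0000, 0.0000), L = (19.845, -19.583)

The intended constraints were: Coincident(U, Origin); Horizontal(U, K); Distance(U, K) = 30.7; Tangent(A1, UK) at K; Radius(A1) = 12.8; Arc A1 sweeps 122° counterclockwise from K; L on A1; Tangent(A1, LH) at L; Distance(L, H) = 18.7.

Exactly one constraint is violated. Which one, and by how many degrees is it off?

Tangent(A1, LH) at L — off by 4.80°.

U = (0.00, 0.00) ✓; U.y = 0.00, K.y = 0.00 ✓; |UK| = 30.70 ✓; ∠(MK, KU) = 90.00° ✓; |MK| = 12.80 ✓; bearing(M→L) − bearing(M→K) = 122.0° ✓; |ML| = 12.80 ✓; ∠(ML, LH) = 94.80° ✗; |LH| = 18.70 ✓.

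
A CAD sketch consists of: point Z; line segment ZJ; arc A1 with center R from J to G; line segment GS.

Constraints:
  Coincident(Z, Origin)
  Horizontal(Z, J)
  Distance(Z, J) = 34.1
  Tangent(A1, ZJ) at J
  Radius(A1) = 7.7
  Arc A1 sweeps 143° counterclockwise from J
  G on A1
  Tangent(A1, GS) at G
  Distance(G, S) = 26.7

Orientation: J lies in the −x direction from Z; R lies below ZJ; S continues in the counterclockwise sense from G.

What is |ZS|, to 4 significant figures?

34.62

Z is at the origin; Z and J share the same y with |ZJ| = 34.1 and J on the −x side, so J = (-34.10, 0.000). Tangency of A1 to ZJ means the radius RJ is perpendicular to ZJ, so R = J + (0, -7.7) = (-34.10, -7.700). On A1, J sits at bearing 90° from R; a 143° counterclockwise sweep puts G at bearing 233°, so G = R + 7.7·(cos 233°, sin 233°) = (-38.73, -13.85). A1 meets GS tangentially, so RG is at right angles to GS, so GS runs along (−sin 233°, cos 233°); with |GS| = 26.7, S = (-17.41, -29.92). Then |ZS| = |S − Z| = 34.62.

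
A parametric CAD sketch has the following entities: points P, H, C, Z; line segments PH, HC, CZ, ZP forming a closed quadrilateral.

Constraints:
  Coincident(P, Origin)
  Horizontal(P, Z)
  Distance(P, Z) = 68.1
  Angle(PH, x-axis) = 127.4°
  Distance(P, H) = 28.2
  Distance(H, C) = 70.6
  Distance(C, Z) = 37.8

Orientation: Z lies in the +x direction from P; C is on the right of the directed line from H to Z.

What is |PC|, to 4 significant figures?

43.65

P is at the origin; PZ is horizontal with |PZ| = 68.1 and Z in +x, so Z = (68.1, 0). PH runs at 127.4° with |PH| = 28.2, so H = (-17.13, 22.40). C is determined by |HC| = 70.6 and |CZ| = 37.8 together: it lies at the intersection of circle(H, 70.6) and circle(Z, 37.8). With |HZ| = 88.12, the foot of the radical line on HZ is 64.24 from H and the perpendicular offset is √(70.6² − 64.24²) = 29.30. Taking the right-of-HZ solution: C = (37.55, -22.26).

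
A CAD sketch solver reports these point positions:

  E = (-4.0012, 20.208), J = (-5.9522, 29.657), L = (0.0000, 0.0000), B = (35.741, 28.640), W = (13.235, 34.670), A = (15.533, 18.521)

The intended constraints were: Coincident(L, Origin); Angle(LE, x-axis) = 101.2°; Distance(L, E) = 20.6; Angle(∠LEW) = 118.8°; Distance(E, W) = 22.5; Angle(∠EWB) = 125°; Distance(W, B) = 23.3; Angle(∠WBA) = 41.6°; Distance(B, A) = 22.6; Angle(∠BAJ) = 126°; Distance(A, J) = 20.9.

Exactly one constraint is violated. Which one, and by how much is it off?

Distance(A, J) = 20.9 — off by 3.30.

L = (0.00, 0.00) ✓; LE at 101.2° ✓; |LE| = 20.60 ✓; ∠LEW = 118.8° ✓; |EW| = 22.50 ✓; ∠EWB = 125.0° ✓; |WB| = 23.30 ✓; ∠WBA = 41.60° ✓; |BA| = 22.60 ✓; ∠BAJ = 126.0° ✓; |AJ| = 24.20 ✗.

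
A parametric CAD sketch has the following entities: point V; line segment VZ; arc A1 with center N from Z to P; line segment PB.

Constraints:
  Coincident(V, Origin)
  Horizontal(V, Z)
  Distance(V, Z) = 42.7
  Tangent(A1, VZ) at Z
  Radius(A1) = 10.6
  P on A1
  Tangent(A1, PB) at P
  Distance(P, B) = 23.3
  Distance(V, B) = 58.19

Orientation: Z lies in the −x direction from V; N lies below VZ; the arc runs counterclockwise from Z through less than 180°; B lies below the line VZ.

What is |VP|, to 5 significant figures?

54.577

Checks: |NP| = 10.60 ✓; ∠(NP, PB) = 90.00° ✓; |PB| = 23.30 ✓; |VB| = 58.19 ✓.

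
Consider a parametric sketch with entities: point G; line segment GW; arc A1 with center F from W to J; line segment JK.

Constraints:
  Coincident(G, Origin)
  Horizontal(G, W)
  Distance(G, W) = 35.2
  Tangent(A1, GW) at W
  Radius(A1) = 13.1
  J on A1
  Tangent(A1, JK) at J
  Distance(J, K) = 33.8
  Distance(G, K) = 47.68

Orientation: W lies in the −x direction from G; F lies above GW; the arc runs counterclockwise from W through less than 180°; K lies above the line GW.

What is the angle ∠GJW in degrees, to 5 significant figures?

112.87°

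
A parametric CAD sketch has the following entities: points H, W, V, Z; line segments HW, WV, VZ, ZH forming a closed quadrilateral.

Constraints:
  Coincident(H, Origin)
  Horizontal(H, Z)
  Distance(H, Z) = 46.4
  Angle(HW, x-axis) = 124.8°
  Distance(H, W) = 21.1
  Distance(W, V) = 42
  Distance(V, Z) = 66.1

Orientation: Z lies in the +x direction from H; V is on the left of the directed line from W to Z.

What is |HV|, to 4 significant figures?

54.69

Checks: |WV| = 42.00 ✓; |VZ| = 66.10 ✓.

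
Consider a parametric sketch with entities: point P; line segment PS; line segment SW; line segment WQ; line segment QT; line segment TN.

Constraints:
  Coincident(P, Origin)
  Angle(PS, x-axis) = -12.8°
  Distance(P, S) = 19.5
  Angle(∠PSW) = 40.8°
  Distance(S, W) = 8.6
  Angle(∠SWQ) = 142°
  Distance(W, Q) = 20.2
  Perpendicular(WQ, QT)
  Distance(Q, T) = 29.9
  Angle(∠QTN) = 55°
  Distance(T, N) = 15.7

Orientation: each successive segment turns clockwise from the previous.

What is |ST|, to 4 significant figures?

36.51

P is at the origin; PS runs at -12.8° with length 19.5, so S = (19.02, -4.320). ∠PSW = 40.8° gives SW at -152.0° from the x-axis; with |SW| = 8.6, W = (11.42, -8.358). ∠SWQ = 142.0° gives WQ at 170.0° from the x-axis; with |WQ| = 20.2, Q = (-8.471, -4.850). WQ is perpendicular to QT, so QT runs at 80.00°; with |QT| = 29.9, T = (-3.279, 24.60). Then |ST| = |T − S| = 36.51.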